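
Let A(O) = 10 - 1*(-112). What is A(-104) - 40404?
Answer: -40282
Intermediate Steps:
A(O) = 122 (A(O) = 10 + 112 = 122)
A(-104) - 40404 = 122 - 40404 = -40282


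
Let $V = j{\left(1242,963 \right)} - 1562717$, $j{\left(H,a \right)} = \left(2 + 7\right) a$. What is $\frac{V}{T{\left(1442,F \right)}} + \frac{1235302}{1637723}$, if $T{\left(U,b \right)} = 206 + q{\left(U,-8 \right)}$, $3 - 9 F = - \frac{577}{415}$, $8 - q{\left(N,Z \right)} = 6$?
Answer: $- \frac{1272423242667}{170323192} \approx -7470.6$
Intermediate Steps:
$q{\left(N,Z \right)} = 2$ ($q{\left(N,Z \right)} = 8 - 6 = 2$)
$F = \frac{1822}{3735}$ ($F = \frac{1}{3} - \frac{\left(-577\right) \frac{1}{415}}{9} = \frac{1}{3} - - \frac{577}{3735} = \frac{1}{3} + \frac{577}{3735} = \frac{1822}{3735} \approx 0.48782$)
$T{\left(U,b \right)} = 208$ ($T{\left(U,b \right)} = 206 + 2 = 208$)
$j{\left(H,a \right)} = 9 a$
$V = -1554050$ ($V = 9 \cdot 963 - 1562717 = 8667 - 1562717 = -1554050$)
$\frac{V}{T{\left(1442,F \right)}} + \frac{1235302}{1637723} = - \frac{1554050}{208} + \frac{1235302}{1637723} = \left(-1554050\right) \frac{1}{208} + 1235302 \cdot \frac{1}{1637723} = - \frac{777025}{104} + \frac{1235302}{1637723} = - \frac{1272423242667}{170323192}$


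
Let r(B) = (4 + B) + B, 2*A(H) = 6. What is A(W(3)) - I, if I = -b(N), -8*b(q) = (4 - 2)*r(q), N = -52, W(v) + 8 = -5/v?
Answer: 28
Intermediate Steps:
W(v) = -8 - 5/v
A(H) = 3 (A(H) = (1/2)*6 = 3)
r(B) = 4 + 2*B
b(q) = -1 - q/2 (b(q) = -(4 - 2)*(4 + 2*q)/8 = -(4 + 2*q)/4 = -(8 + 4*q)/8 = -1 - q/2)
I = -25 (I = -(-1 - 1/2*(-52)) = -(-1 + 26) = -1*25 = -25)
A(W(3)) - I = 3 - 1*(-25) = 3 + 25 = 28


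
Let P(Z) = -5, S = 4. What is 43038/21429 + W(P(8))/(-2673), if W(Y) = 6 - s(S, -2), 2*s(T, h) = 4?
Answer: 12772762/6364413 ≈ 2.0069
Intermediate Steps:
s(T, h) = 2 (s(T, h) = (½)*4 = 2)
W(Y) = 4 (W(Y) = 6 - 1*2 = 6 - 2 = 4)
43038/21429 + W(P(8))/(-2673) = 43038/21429 + 4/(-2673) = 43038*(1/21429) + 4*(-1/2673) = 4782/2381 - 4/2673 = 12772762/6364413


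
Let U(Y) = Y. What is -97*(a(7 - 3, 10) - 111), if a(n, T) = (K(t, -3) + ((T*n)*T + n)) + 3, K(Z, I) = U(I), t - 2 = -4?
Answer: -28421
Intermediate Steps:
t = -2 (t = 2 - 4 = -2)
K(Z, I) = I
a(n, T) = n + n*T² (a(n, T) = (-3 + ((T*n)*T + n)) + 3 = (-3 + (n*T² + n)) + 3 = (-3 + (n + n*T²)) + 3 = (-3 + n + n*T²) + 3 = n + n*T²)
-97*(a(7 - 3, 10) - 111) = -97*((7 - 3)*(1 + 10²) - 111) = -97*(4*(1 + 100) - 111) = -97*(4*101 - 111) = -97*(404 - 111) = -97*293 = -28421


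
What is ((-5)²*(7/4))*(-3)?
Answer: -525/4 ≈ -131.25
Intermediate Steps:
((-5)²*(7/4))*(-3) = (25*(7*(¼)))*(-3) = (25*(7/4))*(-3) = (175/4)*(-3) = -525/4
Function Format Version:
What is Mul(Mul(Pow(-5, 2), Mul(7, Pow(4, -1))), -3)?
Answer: Rational(-525, 4) ≈ -131.25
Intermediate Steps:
Mul(Mul(Pow(-5, 2), Mul(7, Pow(4, -1))), -3) = Mul(Mul(25, Mul(7, Rational(1, 4))), -3) = Mul(Mul(25, Rational(7, 4)), -3) = Mul(Rational(175, 4), -3) = Rational(-525, 4)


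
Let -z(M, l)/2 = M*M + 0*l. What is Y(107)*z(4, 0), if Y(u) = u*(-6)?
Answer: 20544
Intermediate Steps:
z(M, l) = -2*M**2 (z(M, l) = -2*(M*M + 0*l) = -2*(M**2 + 0) = -2*M**2)
Y(u) = -6*u
Y(107)*z(4, 0) = (-6*107)*(-2*4**2) = -(-1284)*16 = -642*(-32) = 20544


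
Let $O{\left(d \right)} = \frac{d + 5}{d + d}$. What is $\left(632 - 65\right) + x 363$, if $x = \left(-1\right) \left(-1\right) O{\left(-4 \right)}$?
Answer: $\frac{4173}{8} \approx 521.63$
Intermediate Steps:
$O{\left(d \right)} = \frac{5 + d}{2 d}$
$x = - \frac{1}{8}$ ($x = \left(-1\right) \left(-1\right) \frac{5 - 4}{2 \left(-4\right)} = 1 \cdot \frac{1}{2} \left(- \frac{1}{4}\right) 1 = 1 \left(- \frac{1}{8}\right) = - \frac{1}{8} \approx -0.125$)
$\left(632 - 65\right) + x 363 = \left(632 - 65\right) - \frac{363}{8} = 567 - \frac{363}{8} = \frac{4173}{8}$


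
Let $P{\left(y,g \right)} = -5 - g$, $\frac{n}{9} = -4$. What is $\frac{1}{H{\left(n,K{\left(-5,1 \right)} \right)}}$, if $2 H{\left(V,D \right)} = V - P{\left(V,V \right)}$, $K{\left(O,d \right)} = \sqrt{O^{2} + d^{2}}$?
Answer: $- \frac{2}{67} \approx -0.029851$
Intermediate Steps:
$n = -36$ ($n = 9 \left(-4\right) = -36$)
$H{\left(V,D \right)} = \frac{5}{2} + V$ ($H{\left(V,D \right)} = \frac{V - \left(-5 - V\right)}{2} = \frac{V + \left(5 + V\right)}{2} = \frac{5 + 2 V}{2} = \frac{5}{2} + V$)
$\frac{1}{H{\left(n,K{\left(-5,1 \right)} \right)}} = \frac{1}{\frac{5}{2} - 36} = \frac{1}{- \frac{67}{2}} = - \frac{2}{67}$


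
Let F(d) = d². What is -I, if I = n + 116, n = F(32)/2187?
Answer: -254716/2187 ≈ -116.47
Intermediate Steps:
n = 1024/2187 (n = 32²/2187 = 1024*(1/2187) = 1024/2187 ≈ 0.46822)
I = 254716/2187 (I = 1024/2187 + 116 = 254716/2187 ≈ 116.47)
-I = -1*254716/2187 = -254716/2187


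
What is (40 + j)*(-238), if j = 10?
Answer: -11900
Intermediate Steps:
(40 + j)*(-238) = (40 + 10)*(-238) = 50*(-238) = -11900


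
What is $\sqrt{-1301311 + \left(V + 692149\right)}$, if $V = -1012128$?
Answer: $17 i \sqrt{5610} \approx 1273.3 i$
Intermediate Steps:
$\sqrt{-1301311 + \left(V + 692149\right)} = \sqrt{-1301311 + \left(-1012128 + 692149\right)} = \sqrt{-1301311 - 319979} = \sqrt{-1621290} = 17 i \sqrt{5610}$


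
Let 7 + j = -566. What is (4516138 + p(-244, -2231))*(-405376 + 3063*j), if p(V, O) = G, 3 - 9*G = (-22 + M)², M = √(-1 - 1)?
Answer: -87811994342425/9 - 95060900*I*√2/9 ≈ -9.7569e+12 - 1.4937e+7*I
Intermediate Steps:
M = I*√2 (M = √(-2) = I*√2 ≈ 1.4142*I)
j = -573 (j = -7 - 566 = -573)
G = ⅓ - (-22 + I*√2)²/9 ≈ -53.222 + 6.9139*I
p(V, O) = -479/9 + 44*I*√2/9
(4516138 + p(-244, -2231))*(-405376 + 3063*j) = (4516138 + (-479/9 + 44*I*√2/9))*(-405376 + 3063*(-573)) = (40644763/9 + 44*I*√2/9)*(-405376 - 1755099) = (40644763/9 + 44*I*√2/9)*(-2160475) = -87811994342425/9 - 95060900*I*√2/9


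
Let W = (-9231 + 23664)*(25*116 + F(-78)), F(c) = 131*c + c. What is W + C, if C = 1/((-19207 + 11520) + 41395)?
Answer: -3598209943343/33708 ≈ -1.0675e+8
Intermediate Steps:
F(c) = 132*c
C = 1/33708 (C = 1/(-7687 + 41395) = 1/33708 ≈ 2.9667e-5)
W = -106746468 (W = (-9231 + 23664)*(25*116 + 132*(-78)) = 14433*(2900 - 10296) = 14433*(-7396) = -106746468)
W + C = -106746468 + 1/33708 = -3598209943343/33708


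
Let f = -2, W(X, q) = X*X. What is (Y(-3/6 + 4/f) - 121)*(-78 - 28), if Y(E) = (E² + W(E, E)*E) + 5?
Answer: 53159/4 ≈ 13290.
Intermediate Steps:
W(X, q) = X²
Y(E) = 5 + E² + E³ (Y(E) = (E² + E²*E) + 5 = (E² + E³) + 5 = 5 + E² + E³)
(Y(-3/6 + 4/f) - 121)*(-78 - 28) = ((5 + (-3/6 + 4/(-2))² + (-3/6 + 4/(-2))³) - 121)*(-78 - 28) = ((5 + (-3*⅙ + 4*(-½))² + (-3*⅙ + 4*(-½))³) - 121)*(-106) = ((5 + (-½ - 2)² + (-½ - 2)³) - 121)*(-106) = ((5 + (-5/2)² + (-5/2)³) - 121)*(-106) = ((5 + 25/4 - 125/8) - 121)*(-106) = (-35/8 - 121)*(-106) = -1003/8*(-106) = 53159/4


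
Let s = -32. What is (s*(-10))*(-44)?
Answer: -14080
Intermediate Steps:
(s*(-10))*(-44) = -32*(-10)*(-44) = 320*(-44) = -14080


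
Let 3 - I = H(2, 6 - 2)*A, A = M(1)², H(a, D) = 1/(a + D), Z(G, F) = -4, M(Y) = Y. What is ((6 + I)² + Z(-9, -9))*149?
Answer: 397085/36 ≈ 11030.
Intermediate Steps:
H(a, D) = 1/(D + a)
A = 1 (A = 1² = 1)
I = 17/6 (I = 3 - 1/((6 - 2) + 2) = 3 - 1/(4 + 2) = 3 - 1/6 = 3 - 1*⅙ = 3 - ⅙ = 17/6 ≈ 2.8333)
((6 + I)² + Z(-9, -9))*149 = ((6 + 17/6)² - 4)*149 = ((53/6)² - 4)*149 = (2809/36 - 4)*149 = (2665/36)*149 = 397085/36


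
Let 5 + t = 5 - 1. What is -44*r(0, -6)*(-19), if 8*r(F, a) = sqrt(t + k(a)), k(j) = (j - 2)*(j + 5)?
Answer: 209*sqrt(7)/2 ≈ 276.48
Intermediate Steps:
k(j) = (-2 + j)*(5 + j)
t = -1 (t = -5 + (5 - 1) = -5 + 4 = -1)
r(F, a) = sqrt(-11 + a**2 + 3*a)/8 (r(F, a) = sqrt(-1 + (-10 + a**2 + 3*a))/8 = sqrt(-11 + a**2 + 3*a)/8)
-44*r(0, -6)*(-19) = -11*sqrt(-11 + (-6)**2 + 3*(-6))/2*(-19) = -11*sqrt(-11 + 36 - 18)/2*(-19) = -11*sqrt(7)/2*(-19) = 209*sqrt(7)/2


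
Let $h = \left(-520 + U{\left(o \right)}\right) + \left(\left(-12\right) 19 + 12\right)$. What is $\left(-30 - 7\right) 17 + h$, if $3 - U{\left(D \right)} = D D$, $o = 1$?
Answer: $-1363$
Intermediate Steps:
$U{\left(D \right)} = 3 - D^{2}$ ($U{\left(D \right)} = 3 - D D = 3 - D^{2}$)
$h = -734$ ($h = \left(-520 + \left(3 - 1^{2}\right)\right) + \left(\left(-12\right) 19 + 12\right) = \left(-520 + \left(3 - 1\right)\right) + \left(-228 + 12\right) = \left(-520 + \left(3 - 1\right)\right) - 216 = \left(-520 + 2\right) - 216 = -518 - 216 = -734$)
$\left(-30 - 7\right) 17 + h = \left(-30 - 7\right) 17 - 734 = \left(-37\right) 17 - 734 = -629 - 734 = -1363$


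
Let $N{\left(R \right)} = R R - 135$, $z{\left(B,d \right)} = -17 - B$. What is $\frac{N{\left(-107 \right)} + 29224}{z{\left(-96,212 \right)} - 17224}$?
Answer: $- \frac{40538}{17145} \approx -2.3644$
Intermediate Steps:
$N{\left(R \right)} = -135 + R^{2}$ ($N{\left(R \right)} = R^{2} - 135 = -135 + R^{2}$)
$\frac{N{\left(-107 \right)} + 29224}{z{\left(-96,212 \right)} - 17224} = \frac{\left(-135 + \left(-107\right)^{2}\right) + 29224}{\left(-17 - -96\right) - 17224} = \frac{\left(-135 + 11449\right) + 29224}{\left(-17 + 96\right) - 17224} = \frac{11314 + 29224}{79 - 17224} = \frac{40538}{-17145} = 40538 \left(- \frac{1}{17145}\right) = - \frac{40538}{17145}$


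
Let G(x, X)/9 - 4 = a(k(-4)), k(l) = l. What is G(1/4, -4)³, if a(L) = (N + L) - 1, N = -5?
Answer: -157464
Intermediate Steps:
a(L) = -6 + L (a(L) = (-5 + L) - 1 = -6 + L)
G(x, X) = -54 (G(x, X) = 36 + 9*(-6 - 4) = 36 + 9*(-10) = 36 - 90 = -54)
G(1/4, -4)³ = (-54)³ = -157464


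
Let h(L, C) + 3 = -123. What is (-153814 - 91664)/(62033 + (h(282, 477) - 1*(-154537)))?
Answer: -40913/36074 ≈ -1.1341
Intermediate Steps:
h(L, C) = -126 (h(L, C) = -3 - 123 = -126)
(-153814 - 91664)/(62033 + (h(282, 477) - 1*(-154537))) = (-153814 - 91664)/(62033 + (-126 - 1*(-154537))) = -245478/(62033 + (-126 + 154537)) = -245478/(62033 + 154411) = -245478/216444 = -245478*1/216444 = -40913/36074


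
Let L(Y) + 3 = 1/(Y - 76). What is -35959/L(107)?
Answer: 1114729/92 ≈ 12117.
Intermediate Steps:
L(Y) = -3 + 1/(-76 + Y) (L(Y) = -3 + 1/(Y - 76) = -3 + 1/(-76 + Y))
-35959/L(107) = -35959*(-76 + 107)/(229 - 3*107) = -35959*31/(229 - 321) = -35959/((1/31)*(-92)) = -35959/(-92/31) = -35959*(-31/92) = 1114729/92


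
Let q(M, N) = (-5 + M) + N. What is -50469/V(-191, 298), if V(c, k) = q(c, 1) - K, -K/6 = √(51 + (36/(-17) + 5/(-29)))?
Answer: 539093035/1986869 + 33646*√11838902/1986869 ≈ 329.59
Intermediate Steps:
K = -6*√11838902/493 (K = -6*√(51 + (36/(-17) + 5/(-29))) = -6*√(51 + (36*(-1/17) + 5*(-1/29))) = -6*√(51 + (-36/17 - 5/29)) = -6*√(51 - 1129/493) = -6*√11838902/493 ≈ -41.875)
q(M, N) = -5 + M + N
V(c, k) = -4 + c + 6*√11838902/493 (V(c, k) = (-5 + c + 1) - (-6)*√11838902/493 = (-4 + c) + 6*√11838902/493 = -4 + c + 6*√11838902/493)
-50469/V(-191, 298) = -50469/(-4 - 191 + 6*√11838902/493) = -50469/(-195 + 6*√11838902/493)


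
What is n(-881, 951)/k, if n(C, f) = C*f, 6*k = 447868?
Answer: -2513493/223934 ≈ -11.224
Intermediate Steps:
k = 223934/3 (k = (⅙)*447868 = 223934/3 ≈ 74645.)
n(-881, 951)/k = (-881*951)/(223934/3) = -837831*3/223934 = -2513493/223934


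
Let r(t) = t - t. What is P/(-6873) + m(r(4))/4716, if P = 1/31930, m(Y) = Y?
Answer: -1/219454890 ≈ -4.5567e-9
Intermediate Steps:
r(t) = 0
P = 1/31930 ≈ 3.1319e-5
P/(-6873) + m(r(4))/4716 = (1/31930)/(-6873) + 0/4716 = (1/31930)*(-1/6873) + 0*(1/4716) = -1/219454890 + 0 = -1/219454890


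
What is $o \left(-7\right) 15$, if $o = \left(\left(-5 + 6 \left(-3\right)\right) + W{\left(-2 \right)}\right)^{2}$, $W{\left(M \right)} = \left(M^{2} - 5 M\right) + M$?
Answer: $-12705$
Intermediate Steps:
$W{\left(M \right)} = M^{2} - 4 M$
$o = 121$ ($o = \left(\left(-5 + 6 \left(-3\right)\right) - 2 \left(-4 - 2\right)\right)^{2} = \left(\left(-5 - 18\right) - -12\right)^{2} = \left(-23 + 12\right)^{2} = \left(-11\right)^{2} = 121$)
$o \left(-7\right) 15 = 121 \left(-7\right) 15 = \left(-847\right) 15 = -12705$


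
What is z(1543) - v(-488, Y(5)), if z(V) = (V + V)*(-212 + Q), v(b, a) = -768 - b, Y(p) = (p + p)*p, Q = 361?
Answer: 460094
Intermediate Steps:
Y(p) = 2*p² (Y(p) = (2*p)*p = 2*p²)
z(V) = 298*V (z(V) = (V + V)*(-212 + 361) = (2*V)*149 = 298*V)
z(1543) - v(-488, Y(5)) = 298*1543 - (-768 - 1*(-488)) = 459814 - (-768 + 488) = 459814 - 1*(-280) = 459814 + 280 = 460094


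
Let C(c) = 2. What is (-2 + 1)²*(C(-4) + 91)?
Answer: 93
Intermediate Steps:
(-2 + 1)²*(C(-4) + 91) = (-2 + 1)²*(2 + 91) = (-1)²*93 = 1*93 = 93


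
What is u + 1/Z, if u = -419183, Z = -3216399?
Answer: -1348259782018/3216399 ≈ -4.1918e+5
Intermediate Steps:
u + 1/Z = -419183 + 1/(-3216399) = -419183 - 1/3216399 = -1348259782018/3216399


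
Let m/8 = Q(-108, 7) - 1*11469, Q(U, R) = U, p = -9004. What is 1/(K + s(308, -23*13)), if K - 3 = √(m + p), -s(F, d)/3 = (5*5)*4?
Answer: -297/189829 - 2*I*√25405/189829 ≈ -0.0015646 - 0.0016793*I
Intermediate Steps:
m = -92616 (m = 8*(-108 - 1*11469) = 8*(-108 - 11469) = 8*(-11577) = -92616)
s(F, d) = -300 (s(F, d) = -3*5*5*4 = -75*4 = -3*100 = -300)
K = 3 + 2*I*√25405 (K = 3 + √(-92616 - 9004) = 3 + √(-101620) = 3 + 2*I*√25405 ≈ 3.0 + 318.78*I)
1/(K + s(308, -23*13)) = 1/((3 + 2*I*√25405) - 300) = 1/(-297 + 2*I*√25405)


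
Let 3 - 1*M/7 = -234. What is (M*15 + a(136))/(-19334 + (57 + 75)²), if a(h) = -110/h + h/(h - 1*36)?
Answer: -42305437/3247000 ≈ -13.029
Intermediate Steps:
M = 1659 (M = 21 - 7*(-234) = 21 + 1638 = 1659)
a(h) = -110/h + h/(-36 + h) (a(h) = -110/h + h/(h - 36) = -110/h + h/(-36 + h))
(M*15 + a(136))/(-19334 + (57 + 75)²) = (1659*15 + (3960 + 136² - 110*136)/(136*(-36 + 136)))/(-19334 + (57 + 75)²) = (24885 + (1/136)*(3960 + 18496 - 14960)/100)/(-19334 + 132²) = (24885 + (1/136)*(1/100)*7496)/(-19334 + 17424) = (24885 + 937/1700)/(-1910) = (42305437/1700)*(-1/1910) = -42305437/3247000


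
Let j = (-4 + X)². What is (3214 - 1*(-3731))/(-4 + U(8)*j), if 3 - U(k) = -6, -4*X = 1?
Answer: 111120/2537 ≈ 43.800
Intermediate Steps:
X = -¼ (X = -¼*1 = -¼ ≈ -0.25000)
j = 289/16 (j = (-4 - ¼)² = (-17/4)² = 289/16 ≈ 18.063)
U(k) = 9 (U(k) = 3 - 1*(-6) = 3 + 6 = 9)
(3214 - 1*(-3731))/(-4 + U(8)*j) = (3214 - 1*(-3731))/(-4 + 9*(289/16)) = (3214 + 3731)/(-4 + 2601/16) = 6945/(2537/16) = 6945*(16/2537) = 111120/2537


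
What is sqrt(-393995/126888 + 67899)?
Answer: sqrt(273290559683874)/63444 ≈ 260.57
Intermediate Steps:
sqrt(-393995/126888 + 67899) = sqrt(8615174317/126888) = sqrt(273290559683874)/63444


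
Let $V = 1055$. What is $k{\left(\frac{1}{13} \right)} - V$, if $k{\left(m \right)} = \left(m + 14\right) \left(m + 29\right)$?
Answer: $- \frac{109121}{169} \approx -645.69$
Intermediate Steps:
$k{\left(m \right)} = \left(14 + m\right) \left(29 + m\right)$
$k{\left(\frac{1}{13} \right)} - V = \left(406 + \left(\frac{1}{13}\right)^{2} + \frac{43}{13}\right) - 1055 = \left(406 + \left(\frac{1}{13}\right)^{2} + 43 \cdot \frac{1}{13}\right) - 1055 = \left(406 + \frac{1}{169} + \frac{43}{13}\right) - 1055 = \frac{69174}{169} - 1055 = - \frac{109121}{169}$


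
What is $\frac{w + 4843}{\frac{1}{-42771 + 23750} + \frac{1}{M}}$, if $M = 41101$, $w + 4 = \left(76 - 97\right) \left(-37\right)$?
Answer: $- \frac{3976891659}{20} \approx -1.9884 \cdot 10^{8}$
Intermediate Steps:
$w = 773$ ($w = -4 + \left(76 - 97\right) \left(-37\right) = -4 - -777 = -4 + 777 = 773$)
$\frac{w + 4843}{\frac{1}{-42771 + 23750} + \frac{1}{M}} = \frac{773 + 4843}{\frac{1}{-42771 + 23750} + \frac{1}{41101}} = \frac{5616}{\frac{1}{-19021} + \frac{1}{41101}} = \frac{5616}{- \frac{1}{19021} + \frac{1}{41101}} = \frac{5616}{- \frac{960}{33990527}} = 5616 \left(- \frac{33990527}{960}\right) = - \frac{3976891659}{20}$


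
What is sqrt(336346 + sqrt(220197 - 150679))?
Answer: sqrt(336346 + sqrt(69518)) ≈ 580.18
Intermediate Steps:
sqrt(336346 + sqrt(220197 - 150679)) = sqrt(336346 + sqrt(69518))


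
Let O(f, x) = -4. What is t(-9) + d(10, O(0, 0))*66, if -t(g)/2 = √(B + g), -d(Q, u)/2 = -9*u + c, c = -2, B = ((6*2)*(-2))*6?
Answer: -4488 - 6*I*√17 ≈ -4488.0 - 24.739*I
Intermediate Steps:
B = -144 (B = (12*(-2))*6 = -24*6 = -144)
d(Q, u) = 4 + 18*u (d(Q, u) = -2*(-9*u - 2) = -2*(-2 - 9*u) = 4 + 18*u)
t(g) = -2*√(-144 + g)
t(-9) + d(10, O(0, 0))*66 = -2*√(-144 - 9) + (4 + 18*(-4))*66 = -6*I*√17 + (4 - 72)*66 = -6*I*√17 - 68*66 = -6*I*√17 - 4488 = -4488 - 6*I*√17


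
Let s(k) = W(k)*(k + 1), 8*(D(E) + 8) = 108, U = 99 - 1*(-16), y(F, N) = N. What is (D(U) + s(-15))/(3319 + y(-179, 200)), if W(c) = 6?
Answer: -157/7038 ≈ -0.022307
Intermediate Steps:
U = 115 (U = 99 + 16 = 115)
D(E) = 11/2 (D(E) = -8 + (⅛)*108 = -8 + 27/2 = 11/2)
s(k) = 6 + 6*k (s(k) = 6*(k + 1) = 6*(1 + k) = 6 + 6*k)
(D(U) + s(-15))/(3319 + y(-179, 200)) = (11/2 + (6 + 6*(-15)))/(3319 + 200) = (11/2 + (6 - 90))/3519 = (11/2 - 84)*(1/3519) = -157/2*1/3519 = -157/7038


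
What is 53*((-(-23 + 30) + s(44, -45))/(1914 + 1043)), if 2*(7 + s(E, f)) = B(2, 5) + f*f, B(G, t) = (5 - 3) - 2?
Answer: 105841/5914 ≈ 17.897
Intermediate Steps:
B(G, t) = 0 (B(G, t) = 2 - 2 = 0)
s(E, f) = -7 + f²/2 (s(E, f) = -7 + (0 + f*f)/2 = -7 + (0 + f²)/2 = -7 + f²/2)
53*((-(-23 + 30) + s(44, -45))/(1914 + 1043)) = 53*((-(-23 + 30) + (-7 + (½)*(-45)²))/(1914 + 1043)) = 53*((-1*7 + (-7 + (½)*2025))/2957) = 53*((-7 + (-7 + 2025/2))*(1/2957)) = 53*((-7 + 2011/2)*(1/2957)) = 53*((1997/2)*(1/2957)) = 53*(1997/5914) = 105841/5914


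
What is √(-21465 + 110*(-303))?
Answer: I*√54795 ≈ 234.08*I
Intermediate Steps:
√(-21465 + 110*(-303)) = √(-21465 - 33330) = √(-54795) = I*√54795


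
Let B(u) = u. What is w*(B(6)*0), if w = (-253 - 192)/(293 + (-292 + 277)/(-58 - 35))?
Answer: 0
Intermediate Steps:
w = -13795/9088 (w = -445/(293 - 15/(-93)) = -445/(293 - 15*(-1/93)) = -445/(293 + 5/31) = -445/9088/31 = -445*31/9088 = -13795/9088 ≈ -1.5179)
w*(B(6)*0) = -41385*0/4544 = -13795/9088*0 = 0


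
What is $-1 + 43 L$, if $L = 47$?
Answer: $2020$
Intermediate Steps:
$-1 + 43 L = -1 + 43 \cdot 47 = -1 + 2021 = 2020$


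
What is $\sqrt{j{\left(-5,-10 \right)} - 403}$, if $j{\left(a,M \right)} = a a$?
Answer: $3 i \sqrt{42} \approx 19.442 i$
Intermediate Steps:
$j{\left(a,M \right)} = a^{2}$
$\sqrt{j{\left(-5,-10 \right)} - 403} = \sqrt{\left(-5\right)^{2} - 403} = \sqrt{25 - 403} = \sqrt{-378} = 3 i \sqrt{42}$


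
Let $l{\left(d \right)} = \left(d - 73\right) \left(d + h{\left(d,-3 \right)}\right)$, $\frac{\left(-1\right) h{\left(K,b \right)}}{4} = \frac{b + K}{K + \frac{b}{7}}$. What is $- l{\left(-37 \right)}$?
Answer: $- \frac{594770}{131} \approx -4540.2$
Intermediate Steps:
$h{\left(K,b \right)} = - \frac{4 \left(K + b\right)}{K + \frac{b}{7}}$ ($h{\left(K,b \right)} = - 4 \frac{b + K}{K + \frac{b}{7}} = - 4 \frac{K + b}{K + b \frac{1}{7}} = - 4 \frac{K + b}{K + \frac{b}{7}} = - \frac{4 \left(K + b\right)}{K + \frac{b}{7}}$)
$l{\left(d \right)} = \left(-73 + d\right) \left(d + \frac{28 \left(3 - d\right)}{-3 + 7 d}\right)$ ($l{\left(d \right)} = \left(d - 73\right) \left(d + \frac{28 \left(- d - -3\right)}{-3 + 7 d}\right) = \left(-73 + d\right) \left(d + \frac{28 \left(- d + 3\right)}{-3 + 7 d}\right) = \left(-73 + d\right) \left(d + \frac{28 \left(3 - d\right)}{-3 + 7 d}\right)$)
$- l{\left(-37 \right)} = - \frac{-6132 - 542 \left(-37\right)^{2} + 7 \left(-37\right)^{3} + 2347 \left(-37\right)}{-3 + 7 \left(-37\right)} = - \frac{-6132 - 741998 + 7 \left(-50653\right) - 86839}{-3 - 259} = - \frac{-6132 - 741998 - 354571 - 86839}{-262} = - \frac{\left(-1\right) \left(-1189540\right)}{262} = \left(-1\right) \frac{594770}{131} = - \frac{594770}{131}$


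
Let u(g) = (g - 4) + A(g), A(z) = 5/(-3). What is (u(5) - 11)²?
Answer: 1225/9 ≈ 136.11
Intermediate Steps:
A(z) = -5/3 (A(z) = 5*(-⅓) = -5/3)
u(g) = -17/3 + g (u(g) = (g - 4) - 5/3 = (-4 + g) - 5/3 = -17/3 + g)
(u(5) - 11)² = ((-17/3 + 5) - 11)² = (-⅔ - 11)² = (-35/3)² = 1225/9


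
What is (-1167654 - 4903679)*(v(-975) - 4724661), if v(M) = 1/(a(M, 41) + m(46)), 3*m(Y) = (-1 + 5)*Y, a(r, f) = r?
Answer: 78625558274586732/2741 ≈ 2.8685e+13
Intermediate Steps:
m(Y) = 4*Y/3 (m(Y) = ((-1 + 5)*Y)/3 = (4*Y)/3 = 4*Y/3)
v(M) = 1/(184/3 + M) (v(M) = 1/(M + (4/3)*46) = 1/(M + 184/3) = 1/(184/3 + M))
(-1167654 - 4903679)*(v(-975) - 4724661) = (-1167654 - 4903679)*(3/(184 + 3*(-975)) - 4724661) = -6071333*(3/(184 - 2925) - 4724661) = -6071333*(3/(-2741) - 4724661) = -6071333*(3*(-1/2741) - 4724661) = -6071333*(-3/2741 - 4724661) = -6071333*(-12950295804/2741) = 78625558274586732/2741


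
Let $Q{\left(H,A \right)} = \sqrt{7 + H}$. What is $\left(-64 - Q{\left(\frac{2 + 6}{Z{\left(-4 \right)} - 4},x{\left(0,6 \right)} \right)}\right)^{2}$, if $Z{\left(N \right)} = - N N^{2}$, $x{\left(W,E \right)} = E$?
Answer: $\frac{\left(960 + \sqrt{1605}\right)^{2}}{225} \approx 4445.0$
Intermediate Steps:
$Z{\left(N \right)} = - N^{3}$
$\left(-64 - Q{\left(\frac{2 + 6}{Z{\left(-4 \right)} - 4},x{\left(0,6 \right)} \right)}\right)^{2} = \left(-64 - \sqrt{7 + \frac{2 + 6}{- \left(-4\right)^{3} - 4}}\right)^{2} = \left(-64 - \sqrt{7 + \frac{8}{\left(-1\right) \left(-64\right) - 4}}\right)^{2} = \left(-64 - \sqrt{7 + \frac{8}{64 - 4}}\right)^{2} = \left(-64 - \sqrt{7 + \frac{8}{60}}\right)^{2} = \left(-64 - \sqrt{7 + 8 \cdot \frac{1}{60}}\right)^{2} = \left(-64 - \sqrt{7 + \frac{2}{15}}\right)^{2} = \left(-64 - \sqrt{\frac{107}{15}}\right)^{2} = \left(-64 - \frac{\sqrt{1605}}{15}\right)^{2}$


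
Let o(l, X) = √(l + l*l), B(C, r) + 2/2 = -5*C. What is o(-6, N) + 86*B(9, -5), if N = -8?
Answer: -3956 + √30 ≈ -3950.5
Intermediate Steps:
B(C, r) = -1 - 5*C
o(l, X) = √(l + l²)
o(-6, N) + 86*B(9, -5) = √(-6*(1 - 6)) + 86*(-1 - 5*9) = √(-6*(-5)) + 86*(-1 - 45) = √30 + 86*(-46) = √30 - 3956 = -3956 + √30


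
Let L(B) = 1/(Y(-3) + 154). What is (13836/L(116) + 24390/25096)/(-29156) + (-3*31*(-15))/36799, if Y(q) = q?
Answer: -964202859465117/13462895308912 ≈ -71.619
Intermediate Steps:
L(B) = 1/151 (L(B) = 1/(-3 + 154) = 1/151)
(13836/L(116) + 24390/25096)/(-29156) + (-3*31*(-15))/36799 = (13836/(1/151) + 24390/25096)/(-29156) + (-3*31*(-15))/36799 = (13836*151 + 24390*(1/25096))*(-1/29156) - 93*(-15)*(1/36799) = (2089236 + 12195/12548)*(-1/29156) + 1395*(1/36799) = (26215745523/12548)*(-1/29156) + 1395/36799 = -26215745523/365849488 + 1395/36799 = -964202859465117/13462895308912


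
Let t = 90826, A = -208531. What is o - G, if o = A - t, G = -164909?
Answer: -134448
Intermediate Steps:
o = -299357 (o = -208531 - 1*90826 = -208531 - 90826 = -299357)
o - G = -299357 - 1*(-164909) = -299357 + 164909 = -134448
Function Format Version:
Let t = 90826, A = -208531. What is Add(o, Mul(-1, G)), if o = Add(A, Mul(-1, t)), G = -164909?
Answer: -134448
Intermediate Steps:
o = -299357 (o = Add(-208531, Mul(-1, 90826)) = Add(-208531, -90826) = -299357)
Add(o, Mul(-1, G)) = Add(-299357, Mul(-1, -164909)) = Add(-299357, 164909) = -134448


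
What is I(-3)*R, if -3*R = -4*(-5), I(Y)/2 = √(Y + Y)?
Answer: -40*I*√6/3 ≈ -32.66*I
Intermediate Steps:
I(Y) = 2*√2*√Y (I(Y) = 2*√(Y + Y) = 2*√(2*Y) = 2*(√2*√Y) = 2*√2*√Y)
R = -20/3 (R = -(-4)*(-5)/3 = -⅓*20 = -20/3 ≈ -6.6667)
I(-3)*R = (2*√2*√(-3))*(-20/3) = (2*√2*(I*√3))*(-20/3) = (2*I*√6)*(-20/3) = -40*I*√6/3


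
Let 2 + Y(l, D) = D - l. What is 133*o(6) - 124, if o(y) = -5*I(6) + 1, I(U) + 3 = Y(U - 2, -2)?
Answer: 7324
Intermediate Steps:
Y(l, D) = -2 + D - l (Y(l, D) = -2 + (D - l) = -2 + D - l)
I(U) = -5 - U (I(U) = -3 + (-2 - 2 - (U - 2)) = -3 + (-2 - 2 - (-2 + U)) = -3 + (-2 - 2 + (2 - U)) = -3 + (-2 - U) = -5 - U)
o(y) = 56 (o(y) = -5*(-5 - 1*6) + 1 = -5*(-5 - 6) + 1 = -5*(-11) + 1 = 55 + 1 = 56)
133*o(6) - 124 = 133*56 - 124 = 7448 - 124 = 7324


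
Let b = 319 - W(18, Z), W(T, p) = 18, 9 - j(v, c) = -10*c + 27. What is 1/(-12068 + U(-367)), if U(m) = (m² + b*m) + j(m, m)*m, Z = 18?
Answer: 1/1365650 ≈ 7.3225e-7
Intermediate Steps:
j(v, c) = -18 + 10*c (j(v, c) = 9 - (-10*c + 27) = 9 - (27 - 10*c) = 9 + (-27 + 10*c) = -18 + 10*c)
b = 301 (b = 319 - 1*18 = 319 - 18 = 301)
U(m) = m² + 301*m + m*(-18 + 10*m) (U(m) = (m² + 301*m) + (-18 + 10*m)*m = (m² + 301*m) + m*(-18 + 10*m) = m² + 301*m + m*(-18 + 10*m))
1/(-12068 + U(-367)) = 1/(-12068 - 367*(283 + 11*(-367))) = 1/(-12068 - 367*(283 - 4037)) = 1/(-12068 - 367*(-3754)) = 1/(-12068 + 1377718) = 1/1365650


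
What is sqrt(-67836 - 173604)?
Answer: 4*I*sqrt(15090) ≈ 491.37*I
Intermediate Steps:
sqrt(-67836 - 173604) = sqrt(-241440) = 4*I*sqrt(15090)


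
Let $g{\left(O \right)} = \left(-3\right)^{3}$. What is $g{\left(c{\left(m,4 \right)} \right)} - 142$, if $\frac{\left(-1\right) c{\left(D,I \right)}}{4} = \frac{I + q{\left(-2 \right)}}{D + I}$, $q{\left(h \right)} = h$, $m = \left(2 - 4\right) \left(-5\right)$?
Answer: $-169$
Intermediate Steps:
$m = 10$ ($m = \left(-2\right) \left(-5\right) = 10$)
$c{\left(D,I \right)} = - \frac{4 \left(-2 + I\right)}{D + I}$ ($c{\left(D,I \right)} = - 4 \frac{I - 2}{D + I} = - 4 \frac{-2 + I}{D + I} = - \frac{4 \left(-2 + I\right)}{D + I}$)
$g{\left(O \right)} = -27$
$g{\left(c{\left(m,4 \right)} \right)} - 142 = -27 - 142 = -169$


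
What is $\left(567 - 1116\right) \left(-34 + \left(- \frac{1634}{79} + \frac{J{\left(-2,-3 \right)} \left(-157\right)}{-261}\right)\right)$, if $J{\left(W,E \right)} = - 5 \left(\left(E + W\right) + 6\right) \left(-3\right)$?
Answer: $\frac{57429975}{2291} \approx 25068.0$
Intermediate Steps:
$J{\left(W,E \right)} = 90 + 15 E + 15 W$ ($J{\left(W,E \right)} = - 5 \left(6 + E + W\right) \left(-3\right) = \left(-30 - 5 E - 5 W\right) \left(-3\right) = 90 + 15 E + 15 W$)
$\left(567 - 1116\right) \left(-34 + \left(- \frac{1634}{79} + \frac{J{\left(-2,-3 \right)} \left(-157\right)}{-261}\right)\right) = \left(567 - 1116\right) \left(-34 - \left(\frac{1634}{79} - \frac{\left(90 + 15 \left(-3\right) + 15 \left(-2\right)\right) \left(-157\right)}{-261}\right)\right) = - 549 \left(-34 - \left(\frac{1634}{79} - \left(90 - 45 - 30\right) \left(-157\right) \left(- \frac{1}{261}\right)\right)\right) = - 549 \left(-34 - \left(\frac{1634}{79} - 15 \left(-157\right) \left(- \frac{1}{261}\right)\right)\right) = - 549 \left(-34 - \frac{80143}{6873}\right) = \left(-549\right) \left(- \frac{313825}{6873}\right) = \frac{57429975}{2291}$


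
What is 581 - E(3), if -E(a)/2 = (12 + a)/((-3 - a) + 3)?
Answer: 571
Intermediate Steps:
E(a) = 2*(12 + a)/a (E(a) = -2*(12 + a)/((-3 - a) + 3) = -2*(12 + a)/((-a)) = -2*(12 + a)*(-1/a) = -(-2)*(12 + a)/a = 2*(12 + a)/a)
581 - E(3) = 581 - (2 + 24/3) = 581 - (2 + 24*(⅓)) = 581 - (2 + 8) = 581 - 1*10 = 581 - 10 = 571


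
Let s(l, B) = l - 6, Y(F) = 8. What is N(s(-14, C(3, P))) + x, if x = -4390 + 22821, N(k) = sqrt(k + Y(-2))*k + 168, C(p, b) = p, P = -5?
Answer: 18599 - 40*I*sqrt(3) ≈ 18599.0 - 69.282*I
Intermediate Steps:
s(l, B) = -6 + l
N(k) = 168 + k*sqrt(8 + k) (N(k) = sqrt(k + 8)*k + 168 = sqrt(8 + k)*k + 168 = k*sqrt(8 + k) + 168 = 168 + k*sqrt(8 + k))
x = 18431
N(s(-14, C(3, P))) + x = (168 + (-6 - 14)*sqrt(8 + (-6 - 14))) + 18431 = (168 - 20*sqrt(8 - 20)) + 18431 = (168 - 40*I*sqrt(3)) + 18431 = 18599 - 40*I*sqrt(3)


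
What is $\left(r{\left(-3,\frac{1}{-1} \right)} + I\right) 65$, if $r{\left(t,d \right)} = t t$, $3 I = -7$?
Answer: $\frac{1300}{3} \approx 433.33$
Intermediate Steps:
$I = - \frac{7}{3}$ ($I = \frac{1}{3} \left(-7\right) = - \frac{7}{3} \approx -2.3333$)
$r{\left(t,d \right)} = t^{2}$
$\left(r{\left(-3,\frac{1}{-1} \right)} + I\right) 65 = \left(\left(-3\right)^{2} - \frac{7}{3}\right) 65 = \left(9 - \frac{7}{3}\right) 65 = \frac{20}{3} \cdot 65 = \frac{1300}{3}$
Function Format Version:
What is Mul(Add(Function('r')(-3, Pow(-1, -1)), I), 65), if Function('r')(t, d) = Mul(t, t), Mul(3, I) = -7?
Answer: Rational(1300, 3) ≈ 433.33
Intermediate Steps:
I = Rational(-7, 3) (I = Mul(Rational(1, 3), -7) = Rational(-7, 3) ≈ -2.3333)
Function('r')(t, d) = Pow(t, 2)
Mul(Add(Function('r')(-3, Pow(-1, -1)), I), 65) = Mul(Add(Pow(-3, 2), Rational(-7, 3)), 65) = Mul(Add(9, Rational(-7, 3)), 65) = Mul(Rational(20, 3), 65) = Rational(1300, 3)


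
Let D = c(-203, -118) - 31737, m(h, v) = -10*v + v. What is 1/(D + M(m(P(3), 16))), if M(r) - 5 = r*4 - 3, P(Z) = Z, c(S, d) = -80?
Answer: -1/32391 ≈ -3.0873e-5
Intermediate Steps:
m(h, v) = -9*v
M(r) = 2 + 4*r (M(r) = 5 + (r*4 - 3) = 5 + (4*r - 3) = 5 + (-3 + 4*r) = 2 + 4*r)
D = -31817 (D = -80 - 31737 = -31817)
1/(D + M(m(P(3), 16))) = 1/(-31817 + (2 + 4*(-9*16))) = 1/(-31817 + (2 + 4*(-144))) = 1/(-31817 + (2 - 576)) = 1/(-31817 - 574) = 1/(-32391) = -1/32391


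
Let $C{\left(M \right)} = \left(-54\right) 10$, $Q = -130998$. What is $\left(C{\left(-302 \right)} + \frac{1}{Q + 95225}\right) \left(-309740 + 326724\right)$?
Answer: $- \frac{328087078264}{35773} \approx -9.1714 \cdot 10^{6}$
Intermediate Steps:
$C{\left(M \right)} = -540$
$\left(C{\left(-302 \right)} + \frac{1}{Q + 95225}\right) \left(-309740 + 326724\right) = \left(-540 + \frac{1}{-130998 + 95225}\right) \left(-309740 + 326724\right) = \left(-540 + \frac{1}{-35773}\right) 16984 = \left(-540 - \frac{1}{35773}\right) 16984 = \left(- \frac{19317421}{35773}\right) 16984 = - \frac{328087078264}{35773}$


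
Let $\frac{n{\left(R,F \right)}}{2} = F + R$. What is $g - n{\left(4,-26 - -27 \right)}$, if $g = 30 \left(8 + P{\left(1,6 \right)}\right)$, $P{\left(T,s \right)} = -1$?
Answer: $200$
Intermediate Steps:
$n{\left(R,F \right)} = 2 F + 2 R$ ($n{\left(R,F \right)} = 2 \left(F + R\right) = 2 F + 2 R$)
$g = 210$ ($g = 30 \left(8 - 1\right) = 30 \cdot 7 = 210$)
$g - n{\left(4,-26 - -27 \right)} = 210 - \left(2 \left(-26 - -27\right) + 2 \cdot 4\right) = 210 - \left(2 \left(-26 + 27\right) + 8\right) = 210 - \left(2 \cdot 1 + 8\right) = 210 - \left(2 + 8\right) = 210 - 10 = 200$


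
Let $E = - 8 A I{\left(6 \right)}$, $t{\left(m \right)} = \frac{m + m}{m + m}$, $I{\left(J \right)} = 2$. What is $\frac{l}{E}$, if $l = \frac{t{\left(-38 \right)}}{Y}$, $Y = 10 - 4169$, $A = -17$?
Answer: $- \frac{1}{1131248} \approx -8.8398 \cdot 10^{-7}$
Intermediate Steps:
$t{\left(m \right)} = 1$ ($t{\left(m \right)} = \frac{2 m}{2 m} = 2 m \frac{1}{2 m} = 1$)
$Y = -4159$ ($Y = 10 - 4169 = -4159$)
$E = 272$ ($E = \left(-8\right) \left(-17\right) 2 = 136 \cdot 2 = 272$)
$l = - \frac{1}{4159}$ ($l = 1 \frac{1}{-4159} = 1 \left(- \frac{1}{4159}\right) = - \frac{1}{4159} \approx -0.00024044$)
$\frac{l}{E} = - \frac{1}{4159 \cdot 272} = \left(- \frac{1}{4159}\right) \frac{1}{272} = - \frac{1}{1131248}$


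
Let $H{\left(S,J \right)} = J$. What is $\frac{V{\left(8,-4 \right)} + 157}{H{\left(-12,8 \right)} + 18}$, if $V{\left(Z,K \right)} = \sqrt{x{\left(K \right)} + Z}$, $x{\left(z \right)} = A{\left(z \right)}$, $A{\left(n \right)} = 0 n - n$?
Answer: $\frac{157}{26} + \frac{\sqrt{3}}{13} \approx 6.1717$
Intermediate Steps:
$A{\left(n \right)} = - n$ ($A{\left(n \right)} = 0 - n = - n$)
$x{\left(z \right)} = - z$
$V{\left(Z,K \right)} = \sqrt{Z - K}$ ($V{\left(Z,K \right)} = \sqrt{- K + Z} = \sqrt{Z - K}$)
$\frac{V{\left(8,-4 \right)} + 157}{H{\left(-12,8 \right)} + 18} = \frac{\sqrt{8 - -4} + 157}{8 + 18} = \frac{\sqrt{8 + 4} + 157}{26} = \left(\sqrt{12} + 157\right) \frac{1}{26} = \left(2 \sqrt{3} + 157\right) \frac{1}{26} = \left(157 + 2 \sqrt{3}\right) \frac{1}{26} = \frac{157}{26} + \frac{\sqrt{3}}{13}$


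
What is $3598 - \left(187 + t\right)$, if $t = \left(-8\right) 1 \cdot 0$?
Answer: $3411$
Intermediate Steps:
$t = 0$ ($t = \left(-8\right) 0 = 0$)
$3598 - \left(187 + t\right) = 3598 - 187 = 3411$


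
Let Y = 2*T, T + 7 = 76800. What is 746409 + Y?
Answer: 899995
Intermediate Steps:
T = 76793 (T = -7 + 76800 = 76793)
Y = 153586 (Y = 2*76793 = 153586)
746409 + Y = 746409 + 153586 = 899995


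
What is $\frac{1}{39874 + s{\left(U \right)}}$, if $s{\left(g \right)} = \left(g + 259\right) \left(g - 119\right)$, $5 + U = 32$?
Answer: $\frac{1}{13562} \approx 7.3735 \cdot 10^{-5}$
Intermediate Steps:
$U = 27$ ($U = -5 + 32 = 27$)
$s{\left(g \right)} = \left(-119 + g\right) \left(259 + g\right)$ ($s{\left(g \right)} = \left(259 + g\right) \left(-119 + g\right) = \left(-119 + g\right) \left(259 + g\right)$)
$\frac{1}{39874 + s{\left(U \right)}} = \frac{1}{39874 + \left(-30821 + 27^{2} + 140 \cdot 27\right)} = \frac{1}{39874 + \left(-30821 + 729 + 3780\right)} = \frac{1}{39874 - 26312} = \frac{1}{13562}$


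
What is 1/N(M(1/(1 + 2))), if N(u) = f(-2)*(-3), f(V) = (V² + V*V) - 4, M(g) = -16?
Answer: -1/12 ≈ -0.083333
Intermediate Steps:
f(V) = -4 + 2*V² (f(V) = (V² + V²) - 4 = 2*V² - 4 = -4 + 2*V²)
N(u) = -12 (N(u) = (-4 + 2*(-2)²)*(-3) = (-4 + 2*4)*(-3) = (-4 + 8)*(-3) = 4*(-3) = -12)
1/N(M(1/(1 + 2))) = 1/(-12) = -1/12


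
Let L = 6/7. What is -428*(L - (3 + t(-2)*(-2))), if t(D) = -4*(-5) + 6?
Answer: -149372/7 ≈ -21339.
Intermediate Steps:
L = 6/7 (L = 6*(⅐) = 6/7 ≈ 0.85714)
t(D) = 26 (t(D) = 20 + 6 = 26)
-428*(L - (3 + t(-2)*(-2))) = -428*(6/7 - (3 + 26*(-2))) = -428*(6/7 - (3 - 52)) = -428*(6/7 - 1*(-49)) = -428*(6/7 + 49) = -428*349/7 = -149372/7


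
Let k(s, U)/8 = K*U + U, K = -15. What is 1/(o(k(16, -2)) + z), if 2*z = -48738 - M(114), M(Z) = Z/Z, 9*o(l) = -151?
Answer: -18/438953 ≈ -4.1007e-5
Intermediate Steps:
k(s, U) = -112*U (k(s, U) = 8*(-15*U + U) = 8*(-14*U) = -112*U)
o(l) = -151/9 (o(l) = (⅑)*(-151) = -151/9)
M(Z) = 1
z = -48739/2 (z = (-48738 - 1*1)/2 = (-48738 - 1)/2 = (½)*(-48739) = -48739/2 ≈ -24370.)
1/(o(k(16, -2)) + z) = 1/(-151/9 - 48739/2) = 1/(-438953/18) = -18/438953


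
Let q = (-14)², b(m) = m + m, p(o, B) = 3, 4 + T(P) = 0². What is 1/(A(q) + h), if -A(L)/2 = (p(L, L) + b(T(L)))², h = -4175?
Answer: -1/4225 ≈ -0.00023669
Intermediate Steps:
T(P) = -4 (T(P) = -4 + 0² = -4 + 0 = -4)
b(m) = 2*m
q = 196
A(L) = -50 (A(L) = -2*(3 + 2*(-4))² = -2*(3 - 8)² = -2*(-5)² = -2*25 = -50)
1/(A(q) + h) = 1/(-50 - 4175) = 1/(-4225) = -1/4225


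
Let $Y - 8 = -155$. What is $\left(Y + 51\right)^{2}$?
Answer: $9216$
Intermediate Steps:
$Y = -147$ ($Y = 8 - 155 = -147$)
$\left(Y + 51\right)^{2} = \left(-147 + 51\right)^{2} = \left(-96\right)^{2} = 9216$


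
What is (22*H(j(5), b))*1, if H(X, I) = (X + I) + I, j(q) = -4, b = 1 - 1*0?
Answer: -44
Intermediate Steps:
b = 1 (b = 1 + 0 = 1)
H(X, I) = X + 2*I (H(X, I) = (I + X) + I = X + 2*I)
(22*H(j(5), b))*1 = (22*(-4 + 2*1))*1 = (22*(-4 + 2))*1 = (22*(-2))*1 = -44*1 = -44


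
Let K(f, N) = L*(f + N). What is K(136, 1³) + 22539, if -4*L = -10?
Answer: 45763/2 ≈ 22882.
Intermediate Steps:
L = 5/2 (L = -¼*(-10) = 5/2 ≈ 2.5000)
K(f, N) = 5*N/2 + 5*f/2 (K(f, N) = 5*(f + N)/2 = 5*(N + f)/2 = 5*N/2 + 5*f/2)
K(136, 1³) + 22539 = ((5/2)*1³ + (5/2)*136) + 22539 = ((5/2)*1 + 340) + 22539 = (5/2 + 340) + 22539 = 685/2 + 22539 = 45763/2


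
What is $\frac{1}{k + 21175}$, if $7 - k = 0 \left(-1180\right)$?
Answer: $\frac{1}{21182} \approx 4.721 \cdot 10^{-5}$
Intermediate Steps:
$k = 7$ ($k = 7 - 0 \left(-1180\right) = 7 - 0 = 7 + 0 = 7$)
$\frac{1}{k + 21175} = \frac{1}{7 + 21175} = \frac{1}{21182}$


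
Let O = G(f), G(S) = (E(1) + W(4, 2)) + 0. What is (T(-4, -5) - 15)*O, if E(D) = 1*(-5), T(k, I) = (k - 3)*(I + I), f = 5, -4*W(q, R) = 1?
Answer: -1155/4 ≈ -288.75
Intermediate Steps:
W(q, R) = -1/4 (W(q, R) = -1/4*1 = -1/4)
T(k, I) = 2*I*(-3 + k) (T(k, I) = (-3 + k)*(2*I) = 2*I*(-3 + k))
E(D) = -5
G(S) = -21/4 (G(S) = (-5 - 1/4) + 0 = -21/4 + 0 = -21/4)
O = -21/4 ≈ -5.2500
(T(-4, -5) - 15)*O = (2*(-5)*(-3 - 4) - 15)*(-21/4) = (2*(-5)*(-7) - 15)*(-21/4) = (70 - 15)*(-21/4) = 55*(-21/4) = -1155/4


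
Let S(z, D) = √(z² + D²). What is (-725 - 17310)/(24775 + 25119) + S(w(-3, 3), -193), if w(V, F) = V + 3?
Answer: 9611507/49894 ≈ 192.64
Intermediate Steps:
w(V, F) = 3 + V
S(z, D) = √(D² + z²)
(-725 - 17310)/(24775 + 25119) + S(w(-3, 3), -193) = (-725 - 17310)/(24775 + 25119) + √((-193)² + (3 - 3)²) = -18035/49894 + √(37249 + 0²) = -18035*1/49894 + √(37249 + 0) = -18035/49894 + √37249 = -18035/49894 + 193 = 9611507/49894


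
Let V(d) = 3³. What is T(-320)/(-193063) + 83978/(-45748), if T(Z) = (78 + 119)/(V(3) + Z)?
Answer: -2375206529773/1293924057166 ≈ -1.8357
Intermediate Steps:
V(d) = 27
T(Z) = 197/(27 + Z) (T(Z) = (78 + 119)/(27 + Z) = 197/(27 + Z))
T(-320)/(-193063) + 83978/(-45748) = (197/(27 - 320))/(-193063) + 83978/(-45748) = (197/(-293))*(-1/193063) + 83978*(-1/45748) = (197*(-1/293))*(-1/193063) - 41989/22874 = -197/293*(-1/193063) - 41989/22874 = 197/56567459 - 41989/22874 = -2375206529773/1293924057166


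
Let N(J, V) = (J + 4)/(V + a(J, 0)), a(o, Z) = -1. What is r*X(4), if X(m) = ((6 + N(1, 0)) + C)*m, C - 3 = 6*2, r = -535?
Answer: -34240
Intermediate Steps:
N(J, V) = (4 + J)/(-1 + V) (N(J, V) = (J + 4)/(V - 1) = (4 + J)/(-1 + V))
C = 15 (C = 3 + 6*2 = 3 + 12 = 15)
X(m) = 16*m (X(m) = ((6 + (4 + 1)/(-1 + 0)) + 15)*m = ((6 + 5/(-1)) + 15)*m = ((6 - 1*5) + 15)*m = ((6 - 5) + 15)*m = (1 + 15)*m = 16*m)
r*X(4) = -8560*4 = -535*64 = -34240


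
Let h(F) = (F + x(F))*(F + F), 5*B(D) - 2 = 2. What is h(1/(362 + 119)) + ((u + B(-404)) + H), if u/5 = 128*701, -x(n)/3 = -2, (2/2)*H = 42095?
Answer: 567685655989/1156805 ≈ 4.9074e+5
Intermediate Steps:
H = 42095
x(n) = 6 (x(n) = -3*(-2) = 6)
B(D) = ⅘ (B(D) = ⅖ + (⅕)*2 = ⅖ + ⅖ = ⅘)
h(F) = 2*F*(6 + F) (h(F) = (F + 6)*(F + F) = (6 + F)*(2*F) = 2*F*(6 + F))
u = 448640 (u = 5*(128*701) = 5*89728 = 448640)
h(1/(362 + 119)) + ((u + B(-404)) + H) = 2*(6 + 1/(362 + 119))/(362 + 119) + ((448640 + ⅘) + 42095) = 2*(6 + 1/481)/481 + (2243204/5 + 42095) = 2*(1/481)*(6 + 1/481) + 2453679/5 = 2*(1/481)*(2887/481) + 2453679/5 = 5774/231361 + 2453679/5 = 567685655989/1156805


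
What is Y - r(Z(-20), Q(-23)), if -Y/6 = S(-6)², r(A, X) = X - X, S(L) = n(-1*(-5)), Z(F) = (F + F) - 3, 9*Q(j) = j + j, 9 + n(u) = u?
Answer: -96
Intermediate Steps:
n(u) = -9 + u
Q(j) = 2*j/9 (Q(j) = (j + j)/9 = (2*j)/9 = 2*j/9)
Z(F) = -3 + 2*F (Z(F) = 2*F - 3 = -3 + 2*F)
S(L) = -4 (S(L) = -9 - 1*(-5) = -9 + 5 = -4)
r(A, X) = 0
Y = -96 (Y = -6*(-4)² = -6*16 = -96)
Y - r(Z(-20), Q(-23)) = -96 - 1*0 = -96 + 0 = -96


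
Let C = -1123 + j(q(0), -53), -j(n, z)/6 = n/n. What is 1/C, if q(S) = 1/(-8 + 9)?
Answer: -1/1129 ≈ -0.00088574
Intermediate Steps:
q(S) = 1 (q(S) = 1/1 = 1)
j(n, z) = -6 (j(n, z) = -6*n/n = -6*1 = -6)
C = -1129 (C = -1123 - 6 = -1129)
1/C = 1/(-1129) = -1/1129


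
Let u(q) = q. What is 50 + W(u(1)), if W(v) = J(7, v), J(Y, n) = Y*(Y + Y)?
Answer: 148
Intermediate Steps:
J(Y, n) = 2*Y² (J(Y, n) = Y*(2*Y) = 2*Y²)
W(v) = 98 (W(v) = 2*7² = 2*49 = 98)
50 + W(u(1)) = 50 + 98 = 148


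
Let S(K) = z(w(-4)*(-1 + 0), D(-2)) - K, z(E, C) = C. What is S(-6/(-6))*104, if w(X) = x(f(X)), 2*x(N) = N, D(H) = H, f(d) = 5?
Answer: -312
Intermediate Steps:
x(N) = N/2
w(X) = 5/2 (w(X) = (1/2)*5 = 5/2)
S(K) = -2 - K
S(-6/(-6))*104 = (-2 - (-6)/(-6))*104 = (-2 - (-6)*(-1)/6)*104 = (-2 - 1*1)*104 = (-2 - 1)*104 = -3*104 = -312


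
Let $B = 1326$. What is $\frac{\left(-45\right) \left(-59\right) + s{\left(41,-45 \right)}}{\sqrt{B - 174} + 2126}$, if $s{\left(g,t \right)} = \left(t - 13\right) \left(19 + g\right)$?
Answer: $- \frac{876975}{2259362} + \frac{4950 \sqrt{2}}{1129681} \approx -0.38195$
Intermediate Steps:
$s{\left(g,t \right)} = \left(-13 + t\right) \left(19 + g\right)$
$\frac{\left(-45\right) \left(-59\right) + s{\left(41,-45 \right)}}{\sqrt{B - 174} + 2126} = \frac{\left(-45\right) \left(-59\right) + \left(-247 - 533 + 19 \left(-45\right) + 41 \left(-45\right)\right)}{\sqrt{1326 - 174} + 2126} = \frac{2655 - 3480}{\sqrt{1152} + 2126} = \frac{2655 - 3480}{24 \sqrt{2} + 2126} = - \frac{825}{2126 + 24 \sqrt{2}}$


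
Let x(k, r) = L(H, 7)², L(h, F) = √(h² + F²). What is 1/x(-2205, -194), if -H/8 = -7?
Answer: 1/3185 ≈ 0.00031397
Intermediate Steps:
H = 56 (H = -8*(-7) = 56)
L(h, F) = √(F² + h²)
x(k, r) = 3185 (x(k, r) = (√(7² + 56²))² = (√(49 + 3136))² = (√3185)² = (7*√65)² = 3185)
1/x(-2205, -194) = 1/3185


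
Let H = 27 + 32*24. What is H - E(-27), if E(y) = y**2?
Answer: 66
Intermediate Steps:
H = 795 (H = 27 + 768 = 795)
H - E(-27) = 795 - 1*(-27)**2 = 795 - 1*729 = 795 - 729 = 66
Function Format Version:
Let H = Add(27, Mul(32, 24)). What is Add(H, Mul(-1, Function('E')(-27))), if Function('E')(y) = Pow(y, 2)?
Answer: 66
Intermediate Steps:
H = 795 (H = Add(27, 768) = 795)
Add(H, Mul(-1, Function('E')(-27))) = Add(795, Mul(-1, Pow(-27, 2))) = Add(795, Mul(-1, 729)) = Add(795, -729) = 66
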